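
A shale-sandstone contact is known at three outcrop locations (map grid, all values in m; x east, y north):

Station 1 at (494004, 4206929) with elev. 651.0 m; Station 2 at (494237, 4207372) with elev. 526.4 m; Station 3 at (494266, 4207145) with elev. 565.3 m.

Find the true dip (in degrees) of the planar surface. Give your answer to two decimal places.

14.35°

Let the plane be z = a·x + b·y + c.
Station 2−Station 1: 233a + 443b = −124.6;  Station 3−Station 1: 262a + 216b = −85.7.
Solving gives a = −0.16811, b = −0.19284.
Gradient magnitude |∇z| = √(a² + b²) = √(0.02826 + 0.03719) = 0.25583.
True dip = arctan(0.25583) = 14.35°, dipping toward NE (azimuth ≈ 041°).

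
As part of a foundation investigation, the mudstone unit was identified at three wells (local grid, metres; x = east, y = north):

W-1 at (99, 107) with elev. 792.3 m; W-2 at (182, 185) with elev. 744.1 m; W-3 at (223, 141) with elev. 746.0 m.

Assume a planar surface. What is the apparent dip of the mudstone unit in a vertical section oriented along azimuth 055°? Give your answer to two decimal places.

22.52°

Two edge vectors: W-1→W-2 = (83, 78, -48.2), W-1→W-3 = (124, 34, -46.3).
Normal n = (W-1→W-2) × (W-1→W-3) = (-1972.6, -2133.9, -6850).
So ∂z/∂x = −n_x/n_z = −0.28797 and ∂z/∂y = −n_y/n_z = −0.31152.
Unit vector along 055° is (sin 55°, cos 55°) = (0.8192, 0.5736).
Slope in that direction = a·(0.8192) + b·(0.5736) = −0.41457.
Apparent dip = arctan|0.41457| = 22.52° (true dip is 23.0°, so apparent ≤ true as expected).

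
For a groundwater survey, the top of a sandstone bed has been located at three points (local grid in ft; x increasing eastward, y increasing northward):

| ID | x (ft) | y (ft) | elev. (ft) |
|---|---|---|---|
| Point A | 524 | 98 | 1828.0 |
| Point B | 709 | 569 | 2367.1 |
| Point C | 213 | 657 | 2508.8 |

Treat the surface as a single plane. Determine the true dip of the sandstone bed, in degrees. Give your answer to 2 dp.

Let the plane be z = a·x + b·y + c.
Point B−Point A: 185a + 471b = 539.1;  Point C−Point A: −311a + 559b = 680.8.
Solving gives a = −0.07723, b = 1.17492.
Gradient magnitude |∇z| = √(a² + b²) = √(0.00596 + 1.38044) = 1.17746.
True dip = arctan(1.17746) = 49.66°, dipping toward S (azimuth ≈ 176°).

49.66°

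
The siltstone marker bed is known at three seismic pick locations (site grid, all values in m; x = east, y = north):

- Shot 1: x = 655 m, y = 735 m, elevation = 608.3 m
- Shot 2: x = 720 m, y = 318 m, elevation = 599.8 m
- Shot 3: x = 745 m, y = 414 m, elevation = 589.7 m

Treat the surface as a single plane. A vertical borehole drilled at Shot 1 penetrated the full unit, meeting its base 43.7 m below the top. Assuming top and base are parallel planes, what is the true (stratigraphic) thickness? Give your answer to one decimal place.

41.8 m

Let the plane be z = a·x + b·y + c.
Shot 2−Shot 1: 65a − 417b = −8.5;  Shot 3−Shot 1: 90a − 321b = −18.6.
Solving gives a = −0.30169, b = −0.02664.
|∇z| = √(a²+b²) = 0.30287, so dip δ = arctan(0.30287) = 16.85°.
True thickness = vertical thickness × cos δ = 43.7 × cos 16.85° = 41.8 m.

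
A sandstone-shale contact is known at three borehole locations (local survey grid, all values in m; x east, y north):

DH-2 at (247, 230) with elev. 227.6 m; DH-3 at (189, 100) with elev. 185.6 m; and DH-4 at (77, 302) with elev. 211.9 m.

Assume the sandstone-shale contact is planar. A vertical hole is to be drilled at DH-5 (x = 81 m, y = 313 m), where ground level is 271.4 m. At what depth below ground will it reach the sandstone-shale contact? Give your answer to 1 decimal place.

Two edge vectors: DH-2→DH-3 = (-58, -130, -42), DH-2→DH-4 = (-170, 72, -15.7).
Normal n = (DH-2→DH-3) × (DH-2→DH-4) = (5065, 6229.4, -26276).
So ∂z/∂x = −n_x/n_z = 0.19276 and ∂z/∂y = −n_y/n_z = 0.23708.
Intercept c from DH-2: 227.6 − 47.61 − 54.53 = 125.46.
At (81, 313): z_contact = 15.61 + 74.20 + 125.46 = 215.28 m.
Depth below ground = 271.4 − 215.28 = 56.1 m.

56.1 m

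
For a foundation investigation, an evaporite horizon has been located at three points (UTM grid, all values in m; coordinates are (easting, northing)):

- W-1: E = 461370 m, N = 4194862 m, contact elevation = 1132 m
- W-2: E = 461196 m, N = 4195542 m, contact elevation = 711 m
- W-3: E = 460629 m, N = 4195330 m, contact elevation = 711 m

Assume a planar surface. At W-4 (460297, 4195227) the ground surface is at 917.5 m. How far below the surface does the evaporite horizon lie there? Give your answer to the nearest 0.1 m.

218.4 m

Let the plane be z = a·E + b·N + c.
W-2−W-1: −174a + 680b = −421;  W-3−W-1: −741a + 468b = −421.
Solving gives a = 0.211273340, b = −0.565056528.
Then c = 1132 − a·461370 − b·4194862 = 2273990.97.
At (460297, 4195227): z_contact = 97248.48 − 2370540.40 + 2273990.97 = 699.06 m.
Depth below ground = 917.5 − 699.06 = 218.4 m.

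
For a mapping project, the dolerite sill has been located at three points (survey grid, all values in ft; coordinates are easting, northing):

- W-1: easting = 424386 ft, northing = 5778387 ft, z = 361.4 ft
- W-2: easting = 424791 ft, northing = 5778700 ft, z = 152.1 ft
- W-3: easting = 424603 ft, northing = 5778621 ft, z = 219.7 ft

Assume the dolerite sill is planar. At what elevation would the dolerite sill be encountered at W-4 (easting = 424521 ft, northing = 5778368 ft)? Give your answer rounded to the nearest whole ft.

347 ft

Let the plane be z = a·easting + b·northing + c.
W-2−W-1: 405a + 313b = −209.3;  W-3−W-1: 217a + 234b = −141.7.
Solving gives a = −0.17222615, b = −0.44584156.
Then c = 361.4 − a·424386 − b·5778387 = 2649696.83.
At (424521, 5778368): z = −73113.6 − 2576236.6 + 2649696.83 = 346.6 ft.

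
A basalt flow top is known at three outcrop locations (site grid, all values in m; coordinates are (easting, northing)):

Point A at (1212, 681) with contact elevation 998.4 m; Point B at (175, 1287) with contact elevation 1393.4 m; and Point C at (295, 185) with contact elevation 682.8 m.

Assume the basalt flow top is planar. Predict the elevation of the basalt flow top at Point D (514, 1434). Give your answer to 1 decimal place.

1486.6 m

Let the plane be z = a·E + b·N + c.
Point B−Point A: −1037a + 606b = 395;  Point C−Point A: −917a − 496b = −315.6.
Solving gives a = −0.004361, b = 0.644353.
Then c = 998.4 − a·1212 − b·681 = 564.88.
At (514, 1434): z = −2.2 + 924.0 + 564.88 = 1486.6 m.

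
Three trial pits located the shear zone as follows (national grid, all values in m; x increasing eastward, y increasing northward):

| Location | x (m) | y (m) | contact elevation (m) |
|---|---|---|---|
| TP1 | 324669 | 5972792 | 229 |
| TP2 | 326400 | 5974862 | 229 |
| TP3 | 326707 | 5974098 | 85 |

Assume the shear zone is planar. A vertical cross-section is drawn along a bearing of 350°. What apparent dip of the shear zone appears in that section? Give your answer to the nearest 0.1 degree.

8.6°

Let the plane be z = a·x + b·y + c.
TP2−TP1: 1731a + 2070b = 0;  TP3−TP1: 2038a + 1306b = −144.
Solving gives a = −0.15224, b = 0.12731.
Unit vector along 350° is (sin 350°, cos 350°) = (-0.1736, 0.9848).
Slope in that direction = a·(-0.1736) + b·(0.9848) = 0.15181.
Apparent dip = arctan|0.15181| = 8.6° (true dip is 11.2°, so apparent ≤ true as expected).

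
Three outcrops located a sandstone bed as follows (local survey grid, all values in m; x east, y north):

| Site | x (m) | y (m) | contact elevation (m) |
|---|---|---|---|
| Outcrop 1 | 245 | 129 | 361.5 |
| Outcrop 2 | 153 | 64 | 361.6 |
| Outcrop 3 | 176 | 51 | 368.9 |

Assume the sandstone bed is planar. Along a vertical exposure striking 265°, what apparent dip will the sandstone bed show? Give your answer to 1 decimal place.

Two edge vectors: Outcrop 1→Outcrop 2 = (-92, -65, 0.1), Outcrop 1→Outcrop 3 = (-69, -78, 7.4).
Normal n = (Outcrop 1→Outcrop 2) × (Outcrop 1→Outcrop 3) = (-473.2, 673.9, 2691).
So ∂z/∂x = −n_x/n_z = 0.17585 and ∂z/∂y = −n_y/n_z = −0.25043.
Unit vector along 265° is (sin 265°, cos 265°) = (-0.9962, -0.0872).
Slope in that direction = a·(-0.9962) + b·(-0.0872) = −0.15335.
Apparent dip = arctan|0.15335| = 8.7° (true dip is 17.0°, so apparent ≤ true as expected).

8.7°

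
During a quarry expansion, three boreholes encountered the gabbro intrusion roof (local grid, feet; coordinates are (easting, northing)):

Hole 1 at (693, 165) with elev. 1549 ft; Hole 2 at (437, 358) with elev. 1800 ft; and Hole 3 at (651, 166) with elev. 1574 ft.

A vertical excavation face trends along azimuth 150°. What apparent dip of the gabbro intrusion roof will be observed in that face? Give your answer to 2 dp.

Two edge vectors: Hole 1→Hole 2 = (-256, 193, 251), Hole 1→Hole 3 = (-42, 1, 25).
Normal n = (Hole 1→Hole 2) × (Hole 1→Hole 3) = (4574, -4142, 7850).
So ∂z/∂E = −n_x/n_z = −0.58268 and ∂z/∂N = −n_y/n_z = 0.52764.
Unit vector along 150° is (sin 150°, cos 150°) = (0.5000, -0.8660).
Slope in that direction = a·(0.5000) + b·(-0.8660) = −0.74829.
Apparent dip = arctan|0.74829| = 36.81° (true dip is 38.2°, so apparent ≤ true as expected).

36.81°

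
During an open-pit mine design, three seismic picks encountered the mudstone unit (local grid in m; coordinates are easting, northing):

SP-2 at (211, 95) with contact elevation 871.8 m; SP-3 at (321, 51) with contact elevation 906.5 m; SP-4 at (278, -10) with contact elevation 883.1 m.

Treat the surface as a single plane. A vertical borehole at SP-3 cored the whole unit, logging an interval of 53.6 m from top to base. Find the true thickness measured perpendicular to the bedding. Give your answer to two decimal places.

Let the plane be z = a·easting + b·northing + c.
SP-3−SP-2: 110a − 44b = 34.7;  SP-4−SP-2: 67a − 105b = 11.3.
Solving gives a = 0.36576, b = 0.12577.
|∇z| = √(a²+b²) = 0.38678, so dip δ = arctan(0.38678) = 21.15°.
True thickness = vertical thickness × cos δ = 53.6 × cos 21.15° = 49.99 m.

49.99 m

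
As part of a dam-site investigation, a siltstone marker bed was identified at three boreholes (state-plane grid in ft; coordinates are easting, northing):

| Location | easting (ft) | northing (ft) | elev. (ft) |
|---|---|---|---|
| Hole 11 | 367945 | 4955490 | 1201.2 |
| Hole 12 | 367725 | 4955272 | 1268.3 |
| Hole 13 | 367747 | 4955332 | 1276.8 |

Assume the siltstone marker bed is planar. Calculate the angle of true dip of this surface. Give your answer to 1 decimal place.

Let the plane be z = a·easting + b·northing + c.
Hole 12−Hole 11: −220a − 218b = 67.1;  Hole 13−Hole 11: −198a − 158b = 75.6.
Solving gives a = −0.69955, b = 0.39817.
Gradient magnitude |∇z| = √(a² + b²) = √(0.48937 + 0.15854) = 0.80493.
True dip = arctan(0.80493) = 38.8°, dipping toward ESE (azimuth ≈ 120°).

38.8°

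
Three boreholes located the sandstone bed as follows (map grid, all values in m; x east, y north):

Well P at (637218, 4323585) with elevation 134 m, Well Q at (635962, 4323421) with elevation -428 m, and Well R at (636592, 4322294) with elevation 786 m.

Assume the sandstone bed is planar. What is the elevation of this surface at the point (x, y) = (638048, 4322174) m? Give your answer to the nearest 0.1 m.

1676.5 m

Let the plane be z = a·x + b·y + c.
Well Q−Well P: −1256a − 164b = −562;  Well R−Well P: −626a − 1291b = 652.
Solving gives a = 0.548098802, b = −0.770805461.
Then c = 134 − a·637218 − b·4323585 = 2983518.51.
At (638048, 4322174): z = 349713.3 − 3331555.3 + 2983518.51 = 1676.5 m.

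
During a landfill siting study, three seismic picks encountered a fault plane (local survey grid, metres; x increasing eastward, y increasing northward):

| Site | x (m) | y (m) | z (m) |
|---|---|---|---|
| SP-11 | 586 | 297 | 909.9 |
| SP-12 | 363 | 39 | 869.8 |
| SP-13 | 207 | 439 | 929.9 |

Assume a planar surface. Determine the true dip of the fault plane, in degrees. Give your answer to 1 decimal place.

Let the plane be z = a·x + b·y + c.
SP-12−SP-11: −223a − 258b = −40.1;  SP-13−SP-11: −379a + 142b = 20.
Solving gives a = 0.00413, b = 0.15186.
Gradient magnitude |∇z| = √(a² + b²) = √(0.00002 + 0.02306) = 0.15192.
True dip = arctan(0.15192) = 8.6°, dipping toward S (azimuth ≈ 182°).

8.6°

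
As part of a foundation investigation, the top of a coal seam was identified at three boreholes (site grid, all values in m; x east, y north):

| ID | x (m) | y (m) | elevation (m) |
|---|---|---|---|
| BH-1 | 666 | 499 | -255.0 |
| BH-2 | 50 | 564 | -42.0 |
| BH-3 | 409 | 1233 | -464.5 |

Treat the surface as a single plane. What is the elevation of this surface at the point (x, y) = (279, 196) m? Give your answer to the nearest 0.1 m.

23.9 m

Two edge vectors: BH-1→BH-2 = (-616, 65, 213), BH-1→BH-3 = (-257, 734, -209.5).
Normal n = (BH-1→BH-2) × (BH-1→BH-3) = (-169959.5, -183793, -435439).
So ∂z/∂x = −n_x/n_z = −0.390318 and ∂z/∂y = −n_y/n_z = −0.422087.
Intercept c from BH-1: -255 + 259.95 + 210.62 = 215.57.
At (279, 196): z = −108.9 − 82.7 + 215.57 = 23.9 m.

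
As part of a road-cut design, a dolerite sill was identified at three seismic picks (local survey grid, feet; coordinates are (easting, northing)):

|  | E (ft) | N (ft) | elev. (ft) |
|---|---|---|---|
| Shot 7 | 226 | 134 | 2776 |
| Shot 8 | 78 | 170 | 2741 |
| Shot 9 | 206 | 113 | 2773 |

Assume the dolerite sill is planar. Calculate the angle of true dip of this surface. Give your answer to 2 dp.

Let the plane be z = a·E + b·N + c.
Shot 8−Shot 7: −148a + 36b = −35;  Shot 9−Shot 7: −20a − 21b = −3.
Solving gives a = 0.22022, b = −0.06688.
Gradient magnitude |∇z| = √(a² + b²) = √(0.04850 + 0.00447) = 0.23015.
True dip = arctan(0.23015) = 12.96°, dipping toward WNW (azimuth ≈ 287°).

12.96°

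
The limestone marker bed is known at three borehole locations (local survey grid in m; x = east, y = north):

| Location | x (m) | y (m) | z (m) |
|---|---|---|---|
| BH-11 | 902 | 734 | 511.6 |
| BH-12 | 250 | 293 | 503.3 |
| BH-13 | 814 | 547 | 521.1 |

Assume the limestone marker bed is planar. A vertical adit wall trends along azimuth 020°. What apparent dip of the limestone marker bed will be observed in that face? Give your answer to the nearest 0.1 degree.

3.1°

Let the plane be z = a·x + b·y + c.
BH-12−BH-11: −652a − 441b = −8.3;  BH-13−BH-11: −88a − 187b = 9.5.
Solving gives a = 0.06908, b = −0.08331.
Unit vector along 020° is (sin 20°, cos 20°) = (0.3420, 0.9397).
Slope in that direction = a·(0.3420) + b·(0.9397) = −0.05466.
Apparent dip = arctan|0.05466| = 3.1° (true dip is 6.2°, so apparent ≤ true as expected).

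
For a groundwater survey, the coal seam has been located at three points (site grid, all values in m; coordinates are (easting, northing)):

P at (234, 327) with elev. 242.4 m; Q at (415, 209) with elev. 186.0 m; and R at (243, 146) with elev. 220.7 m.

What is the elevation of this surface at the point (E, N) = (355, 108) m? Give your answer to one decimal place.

189.6 m

Let the plane be z = a·E + b·N + c.
Q−P: 181a − 118b = −56.4;  R−P: 9a − 181b = −21.7.
Solving gives a = −0.24126, b = 0.10789.
Then c = 242.4 − a·234 − b·327 = 263.57.
At (355, 108): z = −85.6 + 11.7 + 263.57 = 189.6 m.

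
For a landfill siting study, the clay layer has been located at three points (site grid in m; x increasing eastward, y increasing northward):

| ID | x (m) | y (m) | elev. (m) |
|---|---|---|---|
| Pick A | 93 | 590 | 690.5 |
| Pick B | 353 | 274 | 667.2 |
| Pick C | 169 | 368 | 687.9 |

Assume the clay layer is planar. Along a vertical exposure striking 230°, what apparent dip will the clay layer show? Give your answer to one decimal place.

6.8°

Let the plane be z = a·x + b·y + c.
Pick B−Pick A: 260a − 316b = −23.3;  Pick C−Pick A: 76a − 222b = −2.6.
Solving gives a = −0.12909, b = −0.03248.
Unit vector along 230° is (sin 230°, cos 230°) = (-0.7660, -0.6428).
Slope in that direction = a·(-0.7660) + b·(-0.6428) = 0.11977.
Apparent dip = arctan|0.11977| = 6.8° (true dip is 7.6°, so apparent ≤ true as expected).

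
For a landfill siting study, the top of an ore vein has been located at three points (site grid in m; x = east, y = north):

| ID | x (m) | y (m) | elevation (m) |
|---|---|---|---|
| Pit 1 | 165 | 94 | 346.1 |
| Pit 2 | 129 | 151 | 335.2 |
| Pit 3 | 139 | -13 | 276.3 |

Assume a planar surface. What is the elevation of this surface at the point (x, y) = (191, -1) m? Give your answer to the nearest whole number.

Let the plane be z = a·x + b·y + c.
Pit 2−Pit 1: −36a + 57b = −10.9;  Pit 3−Pit 1: −26a − 107b = −69.8.
Solving gives a = 0.96455, b = 0.41796.
Then c = 346.1 − a·165 − b·94 = 147.66.
At (191, -1): z = 184.2 − 0.4 + 147.66 = 331.5 m.

331 m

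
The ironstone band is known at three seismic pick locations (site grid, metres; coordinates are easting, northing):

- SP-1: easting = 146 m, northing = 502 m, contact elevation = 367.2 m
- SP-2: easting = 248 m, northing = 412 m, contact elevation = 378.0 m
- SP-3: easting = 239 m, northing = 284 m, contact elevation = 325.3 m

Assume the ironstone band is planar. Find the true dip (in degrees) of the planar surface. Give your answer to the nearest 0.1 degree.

Let the plane be z = a·easting + b·northing + c.
SP-2−SP-1: 102a − 90b = 10.8;  SP-3−SP-1: 93a − 218b = −41.9.
Solving gives a = 0.44176, b = 0.38066.
Gradient magnitude |∇z| = √(a² + b²) = √(0.19515 + 0.14490) = 0.58314.
True dip = arctan(0.58314) = 30.2°, dipping toward SW (azimuth ≈ 229°).

30.2°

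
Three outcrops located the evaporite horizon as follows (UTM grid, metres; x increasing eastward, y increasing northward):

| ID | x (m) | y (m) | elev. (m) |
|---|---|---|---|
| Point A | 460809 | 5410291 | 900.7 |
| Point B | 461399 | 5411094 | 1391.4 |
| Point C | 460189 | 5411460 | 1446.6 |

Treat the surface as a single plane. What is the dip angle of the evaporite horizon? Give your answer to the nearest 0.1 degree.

28.3°

Let the plane be z = a·x + b·y + c.
Point B−Point A: 590a + 803b = 490.7;  Point C−Point A: −620a + 1169b = 545.9.
Solving gives a = 0.11391, b = 0.52739.
Gradient magnitude |∇z| = √(a² + b²) = √(0.01297 + 0.27814) = 0.53955.
True dip = arctan(0.53955) = 28.3°, dipping toward SSW (azimuth ≈ 192°).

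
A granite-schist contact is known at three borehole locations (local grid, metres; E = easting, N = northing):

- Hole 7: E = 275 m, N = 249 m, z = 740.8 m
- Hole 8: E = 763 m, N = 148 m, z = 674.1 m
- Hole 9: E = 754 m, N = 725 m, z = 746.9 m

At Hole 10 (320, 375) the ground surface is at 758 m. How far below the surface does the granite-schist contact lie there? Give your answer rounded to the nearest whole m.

7 m

Two edge vectors: Hole 7→Hole 8 = (488, -101, -66.7), Hole 7→Hole 9 = (479, 476, 6.1).
Normal n = (Hole 7→Hole 8) × (Hole 7→Hole 9) = (31133.1, -34926.1, 280667).
So ∂z/∂E = −n_x/n_z = −0.11093 and ∂z/∂N = −n_y/n_z = 0.12444.
Intercept c from Hole 7: 740.8 + 30.50 − 30.99 = 740.32.
At (320, 375): z_contact = −35.5 + 46.7 + 740.32 = 751.5 m.
Depth below ground = 758 − 751.5 = 7 m.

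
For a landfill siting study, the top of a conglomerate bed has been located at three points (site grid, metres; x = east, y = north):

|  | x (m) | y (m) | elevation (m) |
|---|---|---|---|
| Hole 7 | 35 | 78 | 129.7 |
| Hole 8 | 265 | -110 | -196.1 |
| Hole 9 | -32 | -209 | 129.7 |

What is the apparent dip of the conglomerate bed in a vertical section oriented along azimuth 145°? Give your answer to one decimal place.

Let the plane be z = a·x + b·y + c.
Hole 8−Hole 7: 230a − 188b = −325.8;  Hole 9−Hole 7: −67a − 287b = 0.
Solving gives a = −1.18954, b = 0.27770.
Unit vector along 145° is (sin 145°, cos 145°) = (0.5736, -0.8192).
Slope in that direction = a·(0.5736) + b·(-0.8192) = −0.90976.
Apparent dip = arctan|0.90976| = 42.3° (true dip is 50.7°, so apparent ≤ true as expected).

42.3°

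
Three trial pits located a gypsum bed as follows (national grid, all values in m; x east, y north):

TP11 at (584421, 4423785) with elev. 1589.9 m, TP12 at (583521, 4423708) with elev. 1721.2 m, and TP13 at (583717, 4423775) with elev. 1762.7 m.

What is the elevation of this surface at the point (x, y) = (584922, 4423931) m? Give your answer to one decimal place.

1660.7 m

Let the plane be z = a·x + b·y + c.
TP12−TP11: −900a − 77b = 131.3;  TP13−TP11: −704a − 10b = 172.8.
Solving gives a = −0.265276057, b = 1.395434436.
Then c = 1589.9 − a·584421 − b·4423785 = −6016479.13.
At (584922, 4423931): z = −155165.8 + 6173305.7 − 6016479.13 = 1660.7 m.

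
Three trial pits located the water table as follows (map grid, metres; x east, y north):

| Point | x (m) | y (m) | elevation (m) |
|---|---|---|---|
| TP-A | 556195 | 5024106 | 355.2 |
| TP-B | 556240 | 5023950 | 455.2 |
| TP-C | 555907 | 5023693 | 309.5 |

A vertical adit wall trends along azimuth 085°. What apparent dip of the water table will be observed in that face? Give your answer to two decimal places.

Let the plane be z = a·x + b·y + c.
TP-B−TP-A: 45a − 156b = 100;  TP-C−TP-A: −288a − 413b = −45.7.
Solving gives a = 0.76251, b = −0.42107.
Unit vector along 085° is (sin 85°, cos 85°) = (0.9962, 0.0872).
Slope in that direction = a·(0.9962) + b·(0.0872) = 0.72291.
Apparent dip = arctan|0.72291| = 35.86° (true dip is 41.1°, so apparent ≤ true as expected).

35.86°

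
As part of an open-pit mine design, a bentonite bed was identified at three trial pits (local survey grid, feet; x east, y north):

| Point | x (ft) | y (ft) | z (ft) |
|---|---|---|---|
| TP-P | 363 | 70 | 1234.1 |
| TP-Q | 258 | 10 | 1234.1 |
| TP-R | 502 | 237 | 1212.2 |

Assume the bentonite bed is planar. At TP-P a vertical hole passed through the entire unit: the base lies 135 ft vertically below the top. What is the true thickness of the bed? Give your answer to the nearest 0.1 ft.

129.7 ft

Two edge vectors: TP-P→TP-Q = (-105, -60, 0), TP-P→TP-R = (139, 167, -21.9).
Normal n = (TP-P→TP-Q) × (TP-P→TP-R) = (1314, -2299.5, -9195).
So ∂z/∂x = −n_x/n_z = 0.14290 and ∂z/∂y = −n_y/n_z = −0.25008.
|∇z| = √(a²+b²) = 0.28803, so dip δ = arctan(0.28803) = 16.07°.
True thickness = vertical thickness × cos δ = 135 × cos 16.07° = 129.7 ft.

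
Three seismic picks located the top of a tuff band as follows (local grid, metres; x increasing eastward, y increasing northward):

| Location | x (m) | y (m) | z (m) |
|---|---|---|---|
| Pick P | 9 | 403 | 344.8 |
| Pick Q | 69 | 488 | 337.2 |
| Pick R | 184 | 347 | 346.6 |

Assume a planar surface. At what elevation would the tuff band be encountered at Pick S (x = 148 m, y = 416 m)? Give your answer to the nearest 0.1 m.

341.7 m

Two edge vectors: Pick P→Pick Q = (60, 85, -7.6), Pick P→Pick R = (175, -56, 1.8).
Normal n = (Pick P→Pick Q) × (Pick P→Pick R) = (-272.6, -1438, -18235).
So ∂z/∂x = −n_x/n_z = −0.01495 and ∂z/∂y = −n_y/n_z = −0.07886.
Intercept c from Pick P: 344.8 + 0.13 + 31.78 = 376.71.
At (148, 416): z = −2.2 − 32.8 + 376.71 = 341.7 m.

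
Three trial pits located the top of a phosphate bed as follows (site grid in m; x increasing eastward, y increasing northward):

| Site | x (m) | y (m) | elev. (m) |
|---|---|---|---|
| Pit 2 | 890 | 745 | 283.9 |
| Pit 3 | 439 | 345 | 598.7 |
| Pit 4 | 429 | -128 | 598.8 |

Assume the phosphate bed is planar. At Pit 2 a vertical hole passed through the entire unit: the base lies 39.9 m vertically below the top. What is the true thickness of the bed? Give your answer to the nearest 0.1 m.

Let the plane be z = a·x + b·y + c.
Pit 3−Pit 2: −451a − 400b = 314.8;  Pit 4−Pit 2: −461a − 873b = 314.9.
Solving gives a = −0.71115, b = 0.01482.
|∇z| = √(a²+b²) = 0.71131, so dip δ = arctan(0.71131) = 35.42°.
True thickness = vertical thickness × cos δ = 39.9 × cos 35.42° = 32.5 m.

32.5 m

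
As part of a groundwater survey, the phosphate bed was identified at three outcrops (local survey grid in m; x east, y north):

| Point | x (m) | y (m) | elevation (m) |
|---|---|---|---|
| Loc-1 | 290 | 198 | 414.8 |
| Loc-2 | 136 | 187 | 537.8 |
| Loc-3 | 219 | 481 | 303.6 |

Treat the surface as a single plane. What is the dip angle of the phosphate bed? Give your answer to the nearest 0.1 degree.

Two edge vectors: Loc-1→Loc-2 = (-154, -11, 123), Loc-1→Loc-3 = (-71, 283, -111.2).
Normal n = (Loc-1→Loc-2) × (Loc-1→Loc-3) = (-33585.8, -25857.8, -44363).
So ∂z/∂x = −n_x/n_z = −0.75707 and ∂z/∂y = −n_y/n_z = −0.58287.
Gradient magnitude |∇z| = √(a² + b²) = √(0.57315 + 0.33974) = 0.95545.
True dip = arctan(0.95545) = 43.7°, dipping toward NE (azimuth ≈ 052°).

43.7°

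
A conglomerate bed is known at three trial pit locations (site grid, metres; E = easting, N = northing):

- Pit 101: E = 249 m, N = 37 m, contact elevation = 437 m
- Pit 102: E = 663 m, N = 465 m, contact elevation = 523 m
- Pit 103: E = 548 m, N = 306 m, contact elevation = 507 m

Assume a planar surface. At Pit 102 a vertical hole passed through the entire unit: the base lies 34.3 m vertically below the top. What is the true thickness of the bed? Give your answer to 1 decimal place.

31.2 m

Two edge vectors: Pit 101→Pit 102 = (414, 428, 86), Pit 101→Pit 103 = (299, 269, 70).
Normal n = (Pit 101→Pit 102) × (Pit 101→Pit 103) = (6826, -3266, -16606).
So ∂z/∂E = −n_x/n_z = 0.41106 and ∂z/∂N = −n_y/n_z = −0.19668.
|∇z| = √(a²+b²) = 0.45568, so dip δ = arctan(0.45568) = 24.50°.
True thickness = vertical thickness × cos δ = 34.3 × cos 24.50° = 31.2 m.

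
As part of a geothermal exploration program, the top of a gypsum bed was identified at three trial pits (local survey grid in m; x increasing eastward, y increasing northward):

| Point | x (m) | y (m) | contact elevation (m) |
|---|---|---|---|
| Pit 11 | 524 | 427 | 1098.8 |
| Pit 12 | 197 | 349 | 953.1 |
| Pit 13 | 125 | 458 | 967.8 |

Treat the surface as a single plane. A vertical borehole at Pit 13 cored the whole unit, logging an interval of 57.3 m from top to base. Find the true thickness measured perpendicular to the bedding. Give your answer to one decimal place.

50.9 m

Let the plane be z = a·x + b·y + c.
Pit 12−Pit 11: −327a − 78b = −145.7;  Pit 13−Pit 11: −399a + 31b = −131.
Solving gives a = 0.35713, b = 0.37076.
|∇z| = √(a²+b²) = 0.51479, so dip δ = arctan(0.51479) = 27.24°.
True thickness = vertical thickness × cos δ = 57.3 × cos 27.24° = 50.9 m.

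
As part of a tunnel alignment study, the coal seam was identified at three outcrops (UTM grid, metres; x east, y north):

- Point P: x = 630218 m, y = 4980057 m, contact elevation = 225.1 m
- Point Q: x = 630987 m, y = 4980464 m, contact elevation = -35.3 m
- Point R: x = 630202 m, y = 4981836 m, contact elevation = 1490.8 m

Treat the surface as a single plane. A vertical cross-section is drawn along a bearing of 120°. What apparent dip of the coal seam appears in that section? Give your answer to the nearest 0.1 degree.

44.1°

Two edge vectors: Point P→Point Q = (769, 407, -260.4), Point P→Point R = (-16, 1779, 1265.7).
Normal n = (Point P→Point Q) × (Point P→Point R) = (978391.5, -969156.9, 1374563).
So ∂z/∂x = −n_x/n_z = −0.71178 and ∂z/∂y = −n_y/n_z = 0.70507.
Unit vector along 120° is (sin 120°, cos 120°) = (0.8660, -0.5000).
Slope in that direction = a·(0.8660) + b·(-0.5000) = −0.96896.
Apparent dip = arctan|0.96896| = 44.1° (true dip is 45.1°, so apparent ≤ true as expected).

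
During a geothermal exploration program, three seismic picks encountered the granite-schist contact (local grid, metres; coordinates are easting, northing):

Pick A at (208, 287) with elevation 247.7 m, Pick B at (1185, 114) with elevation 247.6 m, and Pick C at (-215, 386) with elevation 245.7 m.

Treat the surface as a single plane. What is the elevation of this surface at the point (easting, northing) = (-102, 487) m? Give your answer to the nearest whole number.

235 m

Two edge vectors: Pick A→Pick B = (977, -173, -0.1), Pick A→Pick C = (-423, 99, -2).
Normal n = (Pick A→Pick B) × (Pick A→Pick C) = (355.9, 1996.3, 23544).
So ∂z/∂easting = −n_x/n_z = −0.01512 and ∂z/∂northing = −n_y/n_z = −0.08479.
Intercept c from Pick A: 247.7 + 3.14 + 24.33 = 275.18.
At (-102, 487): z = 1.5 − 41.3 + 275.18 = 235.4 m.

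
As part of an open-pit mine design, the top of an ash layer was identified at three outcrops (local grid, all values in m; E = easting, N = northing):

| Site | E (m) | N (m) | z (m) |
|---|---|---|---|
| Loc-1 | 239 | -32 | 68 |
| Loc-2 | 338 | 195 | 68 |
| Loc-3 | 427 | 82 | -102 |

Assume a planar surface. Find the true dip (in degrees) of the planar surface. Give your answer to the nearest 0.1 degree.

Two edge vectors: Loc-1→Loc-2 = (99, 227, 0), Loc-1→Loc-3 = (188, 114, -170).
Normal n = (Loc-1→Loc-2) × (Loc-1→Loc-3) = (-38590, 16830, -31390).
So ∂z/∂E = −n_x/n_z = −1.22937 and ∂z/∂N = −n_y/n_z = 0.53616.
Gradient magnitude |∇z| = √(a² + b²) = √(1.51136 + 0.28747) = 1.34120.
True dip = arctan(1.34120) = 53.3°, dipping toward ESE (azimuth ≈ 114°).

53.3°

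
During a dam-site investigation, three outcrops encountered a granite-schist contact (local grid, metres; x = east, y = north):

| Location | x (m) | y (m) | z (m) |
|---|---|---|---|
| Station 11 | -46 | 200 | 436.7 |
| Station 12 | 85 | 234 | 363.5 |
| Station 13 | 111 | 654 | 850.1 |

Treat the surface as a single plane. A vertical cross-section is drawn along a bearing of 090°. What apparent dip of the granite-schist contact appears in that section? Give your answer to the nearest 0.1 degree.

Two edge vectors: Station 11→Station 12 = (131, 34, -73.2), Station 11→Station 13 = (157, 454, 413.4).
Normal n = (Station 11→Station 12) × (Station 11→Station 13) = (47288.4, -65647.8, 54136).
So ∂z/∂x = −n_x/n_z = −0.87351 and ∂z/∂y = −n_y/n_z = 1.21265.
Unit vector along 090° is (sin 90°, cos 90°) = (1.0000, 0.0000).
Slope in that direction = a·(1.0000) + b·(0.0000) = −0.87351.
Apparent dip = arctan|0.87351| = 41.1° (true dip is 56.2°, so apparent ≤ true as expected).

41.1°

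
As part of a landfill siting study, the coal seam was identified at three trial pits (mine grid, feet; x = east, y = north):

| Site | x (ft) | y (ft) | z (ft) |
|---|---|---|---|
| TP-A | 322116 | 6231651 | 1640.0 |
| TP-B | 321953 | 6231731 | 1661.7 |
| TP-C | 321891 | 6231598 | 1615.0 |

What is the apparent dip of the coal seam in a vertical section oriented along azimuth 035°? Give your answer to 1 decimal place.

Let the plane be z = a·x + b·y + c.
TP-B−TP-A: −163a + 80b = 21.7;  TP-C−TP-A: −225a − 53b = −25.
Solving gives a = 0.03190, b = 0.33626.
Unit vector along 035° is (sin 35°, cos 35°) = (0.5736, 0.8192).
Slope in that direction = a·(0.5736) + b·(0.8192) = 0.29374.
Apparent dip = arctan|0.29374| = 16.4° (true dip is 18.7°, so apparent ≤ true as expected).

16.4°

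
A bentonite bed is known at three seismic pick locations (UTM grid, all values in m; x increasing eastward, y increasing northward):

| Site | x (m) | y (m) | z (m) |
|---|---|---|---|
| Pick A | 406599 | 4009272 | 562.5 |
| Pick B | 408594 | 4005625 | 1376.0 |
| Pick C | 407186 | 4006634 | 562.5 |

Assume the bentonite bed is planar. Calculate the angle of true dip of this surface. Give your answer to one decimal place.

Let the plane be z = a·x + b·y + c.
Pick B−Pick A: 1995a − 3647b = 813.5;  Pick C−Pick A: 587a − 2638b = 0.
Solving gives a = 0.68738, b = 0.15295.
Gradient magnitude |∇z| = √(a² + b²) = √(0.47249 + 0.02339) = 0.70419.
True dip = arctan(0.70419) = 35.2°, dipping toward WSW (azimuth ≈ 257°).

35.2°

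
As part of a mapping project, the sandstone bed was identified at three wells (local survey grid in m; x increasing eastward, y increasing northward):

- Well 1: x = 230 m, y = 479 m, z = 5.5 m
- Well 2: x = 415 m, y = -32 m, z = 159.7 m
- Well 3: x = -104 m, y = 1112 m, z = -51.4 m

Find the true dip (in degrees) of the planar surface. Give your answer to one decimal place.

Two edge vectors: Well 1→Well 2 = (185, -511, 154.2), Well 1→Well 3 = (-334, 633, -56.9).
Normal n = (Well 1→Well 2) × (Well 1→Well 3) = (-68532.7, -40976.3, -53569).
So ∂z/∂x = −n_x/n_z = −1.27934 and ∂z/∂y = −n_y/n_z = −0.76493.
Gradient magnitude |∇z| = √(a² + b²) = √(1.63670 + 0.58511) = 1.49057.
True dip = arctan(1.49057) = 56.1°, dipping toward ENE (azimuth ≈ 059°).

56.1°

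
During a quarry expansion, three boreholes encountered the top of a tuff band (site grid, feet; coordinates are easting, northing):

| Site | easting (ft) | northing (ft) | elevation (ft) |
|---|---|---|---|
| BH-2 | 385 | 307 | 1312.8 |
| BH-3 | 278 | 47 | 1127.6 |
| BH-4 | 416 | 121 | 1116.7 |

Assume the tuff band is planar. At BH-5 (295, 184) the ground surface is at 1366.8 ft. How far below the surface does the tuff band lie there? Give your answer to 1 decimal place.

Let the plane be z = a·easting + b·northing + c.
BH-3−BH-2: −107a − 260b = −185.2;  BH-4−BH-2: 31a − 186b = −196.1.
Solving gives a = −0.59147, b = 0.95572.
Then c = 1312.8 − a·385 − b·307 = 1247.11.
At (295, 184): z_contact = −174.48 + 175.85 + 1247.11 = 1248.48 ft.
Depth below ground = 1366.8 − 1248.48 = 118.3 ft.

118.3 ft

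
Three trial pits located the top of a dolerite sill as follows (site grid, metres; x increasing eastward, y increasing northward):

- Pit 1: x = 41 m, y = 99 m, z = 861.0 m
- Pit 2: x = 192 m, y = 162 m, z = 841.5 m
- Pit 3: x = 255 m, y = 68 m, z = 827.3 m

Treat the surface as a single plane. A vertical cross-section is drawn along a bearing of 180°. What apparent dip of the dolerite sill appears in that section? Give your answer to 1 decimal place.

Two edge vectors: Pit 1→Pit 2 = (151, 63, -19.5), Pit 1→Pit 3 = (214, -31, -33.7).
Normal n = (Pit 1→Pit 2) × (Pit 1→Pit 3) = (-2727.6, 915.7, -18163).
So ∂z/∂x = −n_x/n_z = −0.15017 and ∂z/∂y = −n_y/n_z = 0.05042.
Unit vector along 180° is (sin 180°, cos 180°) = (0.0000, -1.0000).
Slope in that direction = a·(0.0000) + b·(-1.0000) = −0.05042.
Apparent dip = arctan|0.05042| = 2.9° (true dip is 9.0°, so apparent ≤ true as expected).

2.9°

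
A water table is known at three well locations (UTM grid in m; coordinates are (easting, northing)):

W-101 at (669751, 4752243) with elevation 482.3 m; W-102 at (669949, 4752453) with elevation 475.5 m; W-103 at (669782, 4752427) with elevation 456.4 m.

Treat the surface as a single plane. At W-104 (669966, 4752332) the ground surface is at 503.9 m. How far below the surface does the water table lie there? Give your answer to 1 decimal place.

6.1 m

Two edge vectors: W-101→W-102 = (198, 210, -6.8), W-101→W-103 = (31, 184, -25.9).
Normal n = (W-101→W-102) × (W-101→W-103) = (-4187.8, 4917.4, 29922).
So ∂z/∂E = −n_x/n_z = 0.139957222 and ∂z/∂N = −n_y/n_z = −0.164340619.
Intercept c from W-101: 482.3 − 93736.49 + 780986.56 = 687732.37.
At (669966, 4752332): z_contact = 93766.58 − 781001.18 + 687732.37 = 497.76 m.
Depth below ground = 503.9 − 497.76 = 6.1 m.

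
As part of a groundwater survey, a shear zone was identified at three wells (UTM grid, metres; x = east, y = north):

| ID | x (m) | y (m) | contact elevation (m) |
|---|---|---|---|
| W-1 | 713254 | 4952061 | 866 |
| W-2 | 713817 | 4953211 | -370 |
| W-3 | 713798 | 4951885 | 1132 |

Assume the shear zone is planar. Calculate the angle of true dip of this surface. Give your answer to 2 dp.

Two edge vectors: W-1→W-2 = (563, 1150, -1236), W-1→W-3 = (544, -176, 266).
Normal n = (W-1→W-2) × (W-1→W-3) = (88364, -822142, -724688).
So ∂z/∂x = −n_x/n_z = 0.12193 and ∂z/∂y = −n_y/n_z = −1.13448.
Gradient magnitude |∇z| = √(a² + b²) = √(0.01487 + 1.28704) = 1.14101.
True dip = arctan(1.14101) = 48.77°, dipping toward N (azimuth ≈ 354°).

48.77°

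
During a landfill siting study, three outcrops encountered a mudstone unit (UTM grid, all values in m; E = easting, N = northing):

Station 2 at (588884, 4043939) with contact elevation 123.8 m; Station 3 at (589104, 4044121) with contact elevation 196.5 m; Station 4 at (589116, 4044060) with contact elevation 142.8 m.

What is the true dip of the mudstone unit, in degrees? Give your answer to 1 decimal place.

41.4°

Let the plane be z = a·E + b·N + c.
Station 3−Station 2: 220a + 182b = 72.7;  Station 4−Station 2: 232a + 121b = 19.
Solving gives a = −0.34214, b = 0.81302.
Gradient magnitude |∇z| = √(a² + b²) = √(0.11706 + 0.66101) = 0.88208.
True dip = arctan(0.88208) = 41.4°, dipping toward SSE (azimuth ≈ 157°).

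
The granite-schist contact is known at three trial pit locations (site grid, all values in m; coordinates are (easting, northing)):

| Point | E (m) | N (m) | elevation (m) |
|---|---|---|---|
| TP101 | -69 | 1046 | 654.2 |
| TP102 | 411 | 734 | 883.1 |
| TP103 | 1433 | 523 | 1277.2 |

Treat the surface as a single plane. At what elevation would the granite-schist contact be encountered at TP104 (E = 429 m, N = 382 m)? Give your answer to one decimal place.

Two edge vectors: TP101→TP102 = (480, -312, 228.9), TP101→TP103 = (1502, -523, 623).
Normal n = (TP101→TP102) × (TP101→TP103) = (-74661.3, 44767.8, 217584).
So ∂z/∂E = −n_x/n_z = 0.343138 and ∂z/∂N = −n_y/n_z = −0.205750.
Intercept c from TP101: 654.2 + 23.68 + 215.21 = 893.09.
At (429, 382): z = 147.2 − 78.6 + 893.09 = 961.7 m.

961.7 m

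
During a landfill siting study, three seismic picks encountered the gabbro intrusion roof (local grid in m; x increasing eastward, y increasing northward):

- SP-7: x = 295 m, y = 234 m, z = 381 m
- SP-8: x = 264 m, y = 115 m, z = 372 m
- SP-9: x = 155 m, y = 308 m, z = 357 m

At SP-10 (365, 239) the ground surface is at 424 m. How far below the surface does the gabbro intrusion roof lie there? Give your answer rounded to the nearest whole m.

Let the plane be z = a·x + b·y + c.
SP-8−SP-7: −31a − 119b = −9;  SP-9−SP-7: −140a + 74b = −24.
Solving gives a = 0.18582, b = 0.02722.
Then c = 381 − a·295 − b·234 = 319.81.
At (365, 239): z_contact = 67.8 + 6.5 + 319.81 = 394.1 m.
Depth below ground = 424 − 394.1 = 30 m.

30 m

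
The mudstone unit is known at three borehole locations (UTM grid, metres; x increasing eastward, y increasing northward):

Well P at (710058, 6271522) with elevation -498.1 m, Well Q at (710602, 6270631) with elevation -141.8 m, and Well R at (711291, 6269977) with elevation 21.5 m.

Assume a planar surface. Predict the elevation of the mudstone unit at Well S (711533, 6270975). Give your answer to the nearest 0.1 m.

Two edge vectors: Well P→Well Q = (544, -891, 356.3), Well P→Well R = (1233, -1545, 519.6).
Normal n = (Well P→Well Q) × (Well P→Well R) = (87519.9, 156655.5, 258123).
So ∂z/∂x = −n_x/n_z = −0.339062772 and ∂z/∂y = −n_y/n_z = −0.606902523.
Intercept c from Well P: -498.1 + 240754.23 + 3806202.53 = 4046458.66.
At (711533, 6270975): z = −241254.4 − 3805870.6 + 4046458.66 = -666.2 m.

-666.2 m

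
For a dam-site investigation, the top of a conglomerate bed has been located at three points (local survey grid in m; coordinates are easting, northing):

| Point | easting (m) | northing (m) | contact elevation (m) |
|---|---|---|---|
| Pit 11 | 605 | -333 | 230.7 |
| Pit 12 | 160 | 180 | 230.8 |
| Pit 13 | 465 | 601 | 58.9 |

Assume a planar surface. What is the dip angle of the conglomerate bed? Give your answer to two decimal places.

Let the plane be z = a·easting + b·northing + c.
Pit 12−Pit 11: −445a + 513b = 0.1;  Pit 13−Pit 11: −140a + 934b = −171.8.
Solving gives a = −0.25661, b = −0.22240.
Gradient magnitude |∇z| = √(a² + b²) = √(0.06585 + 0.04946) = 0.33958.
True dip = arctan(0.33958) = 18.76°, dipping toward NE (azimuth ≈ 049°).

18.76°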